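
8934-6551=2383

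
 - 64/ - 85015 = 64/85015 = 0.00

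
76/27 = 76/27 = 2.81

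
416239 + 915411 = 1331650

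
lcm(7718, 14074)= 239258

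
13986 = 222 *63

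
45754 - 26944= 18810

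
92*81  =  7452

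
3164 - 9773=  - 6609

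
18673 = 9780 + 8893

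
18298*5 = 91490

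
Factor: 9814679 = 7^1 * 1063^1*1319^1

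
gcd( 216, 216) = 216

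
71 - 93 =  -  22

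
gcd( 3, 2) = 1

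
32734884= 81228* 403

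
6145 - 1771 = 4374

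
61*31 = 1891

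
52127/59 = 52127/59 = 883.51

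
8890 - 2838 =6052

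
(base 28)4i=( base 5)1010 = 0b10000010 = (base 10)130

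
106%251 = 106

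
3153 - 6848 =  - 3695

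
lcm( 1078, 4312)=4312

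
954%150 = 54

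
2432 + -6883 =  - 4451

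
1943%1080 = 863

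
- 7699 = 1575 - 9274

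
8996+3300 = 12296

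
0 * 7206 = 0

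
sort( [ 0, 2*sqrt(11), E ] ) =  [ 0, E,2*sqrt( 11 )] 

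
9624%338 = 160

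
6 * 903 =5418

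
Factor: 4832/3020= 8/5 = 2^3*5^( - 1)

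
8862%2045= 682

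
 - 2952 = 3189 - 6141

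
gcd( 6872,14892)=4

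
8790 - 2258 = 6532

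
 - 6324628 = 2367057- 8691685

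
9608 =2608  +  7000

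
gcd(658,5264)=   658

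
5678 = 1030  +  4648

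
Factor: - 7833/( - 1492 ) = 2^( - 2 )*3^1*7^1= 21/4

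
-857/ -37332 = 857/37332 =0.02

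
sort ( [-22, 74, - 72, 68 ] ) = [ - 72,  -  22,68, 74 ] 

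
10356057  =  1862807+8493250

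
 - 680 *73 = -49640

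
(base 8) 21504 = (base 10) 9028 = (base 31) 9C7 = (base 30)A0S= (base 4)2031010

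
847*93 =78771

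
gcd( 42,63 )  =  21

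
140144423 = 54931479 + 85212944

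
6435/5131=6435/5131 = 1.25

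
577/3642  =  577/3642 = 0.16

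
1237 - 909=328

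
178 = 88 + 90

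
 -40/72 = -1 + 4/9 = - 0.56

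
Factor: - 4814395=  -5^1 * 331^1*2909^1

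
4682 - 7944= - 3262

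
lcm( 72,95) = 6840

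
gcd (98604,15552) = 108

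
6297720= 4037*1560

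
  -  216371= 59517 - 275888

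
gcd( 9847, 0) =9847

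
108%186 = 108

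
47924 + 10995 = 58919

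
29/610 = 29/610 = 0.05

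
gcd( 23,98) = 1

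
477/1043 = 477/1043 = 0.46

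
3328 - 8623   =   - 5295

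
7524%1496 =44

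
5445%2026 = 1393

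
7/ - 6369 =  - 7/6369 = - 0.00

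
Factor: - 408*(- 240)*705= 69033600 = 2^7*3^3*5^2*17^1*47^1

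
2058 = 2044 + 14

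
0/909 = 0  =  0.00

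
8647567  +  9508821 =18156388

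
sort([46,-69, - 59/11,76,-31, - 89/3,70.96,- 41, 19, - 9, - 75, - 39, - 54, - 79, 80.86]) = [- 79, - 75 , - 69 ,-54,-41, - 39, - 31, - 89/3, - 9, - 59/11,19,46,70.96,76,80.86 ]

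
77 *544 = 41888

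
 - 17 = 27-44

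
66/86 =33/43 = 0.77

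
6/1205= 6/1205= 0.00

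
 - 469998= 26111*( - 18)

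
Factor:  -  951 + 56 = -895 = -5^1*179^1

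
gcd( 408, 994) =2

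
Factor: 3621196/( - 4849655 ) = -2^2*5^( - 1 )*19^(-1)*71^ (-1)*719^(  -  1)*905299^1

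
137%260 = 137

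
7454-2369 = 5085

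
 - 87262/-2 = 43631 + 0/1 = 43631.00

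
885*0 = 0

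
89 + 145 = 234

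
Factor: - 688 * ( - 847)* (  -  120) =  - 69928320 = -2^7*3^1*5^1*7^1*11^2*43^1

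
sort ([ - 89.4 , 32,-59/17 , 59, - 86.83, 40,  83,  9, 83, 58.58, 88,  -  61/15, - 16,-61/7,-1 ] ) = [ - 89.4, - 86.83,-16,-61/7,-61/15,- 59/17, - 1,9, 32, 40, 58.58  ,  59, 83,83, 88 ] 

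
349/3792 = 349/3792 = 0.09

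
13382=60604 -47222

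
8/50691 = 8/50691 = 0.00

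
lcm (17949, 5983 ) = 17949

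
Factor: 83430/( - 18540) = -2^( - 1)*3^2=-9/2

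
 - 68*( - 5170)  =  351560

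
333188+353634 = 686822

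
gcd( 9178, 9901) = 1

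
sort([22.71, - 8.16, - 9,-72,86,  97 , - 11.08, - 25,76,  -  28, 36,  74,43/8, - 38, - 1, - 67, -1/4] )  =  [  -  72, - 67,-38, - 28, - 25, - 11.08, - 9, - 8.16, - 1, - 1/4,43/8, 22.71, 36,74,  76,86,97]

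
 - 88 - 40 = - 128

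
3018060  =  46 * 65610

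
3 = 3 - 0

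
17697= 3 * 5899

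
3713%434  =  241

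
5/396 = 5/396 = 0.01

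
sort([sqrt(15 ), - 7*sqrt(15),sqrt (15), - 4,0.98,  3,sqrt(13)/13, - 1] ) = [  -  7*sqrt( 15), - 4,  -  1  ,  sqrt ( 13)/13, 0.98, 3,sqrt(15),  sqrt( 15 )]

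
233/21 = 233/21 = 11.10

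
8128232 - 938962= 7189270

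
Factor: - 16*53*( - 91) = 2^4*7^1 * 13^1*53^1 = 77168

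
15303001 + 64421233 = 79724234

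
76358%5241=2984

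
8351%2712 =215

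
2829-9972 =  - 7143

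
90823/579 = 156+499/579  =  156.86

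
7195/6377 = 1 + 818/6377 = 1.13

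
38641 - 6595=32046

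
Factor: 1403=23^1*61^1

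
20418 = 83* 246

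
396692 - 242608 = 154084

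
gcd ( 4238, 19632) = 2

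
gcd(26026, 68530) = 154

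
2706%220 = 66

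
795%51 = 30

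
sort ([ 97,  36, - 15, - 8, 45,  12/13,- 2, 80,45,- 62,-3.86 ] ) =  [ - 62, - 15, - 8, - 3.86 , - 2, 12/13,36, 45, 45,80,  97 ] 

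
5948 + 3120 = 9068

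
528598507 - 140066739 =388531768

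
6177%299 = 197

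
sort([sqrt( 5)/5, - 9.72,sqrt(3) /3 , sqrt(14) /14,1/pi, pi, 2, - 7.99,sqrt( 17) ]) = [  -  9.72, - 7.99,sqrt(14) /14,  1/pi, sqrt (5 )/5,sqrt( 3 ) /3,2, pi , sqrt(17 ) ]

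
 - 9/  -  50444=9/50444 =0.00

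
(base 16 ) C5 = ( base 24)85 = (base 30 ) 6h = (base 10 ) 197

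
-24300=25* (-972)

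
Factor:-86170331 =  - 13^1 * 17^1*389911^1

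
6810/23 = 6810/23 =296.09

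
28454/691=28454/691= 41.18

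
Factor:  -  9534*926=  - 8828484 = - 2^2*3^1*7^1*227^1*463^1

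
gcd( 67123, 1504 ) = 1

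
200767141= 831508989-630741848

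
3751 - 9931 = - 6180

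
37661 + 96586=134247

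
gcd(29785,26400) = 5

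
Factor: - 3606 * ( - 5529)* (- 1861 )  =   - 2^1*3^2*19^1*97^1*601^1*1861^1  =  - 37103825214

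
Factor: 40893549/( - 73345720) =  -2^ (-3) * 3^1*5^(  -  1 )*7^(  -  1)*  41^(-1) * 59^1*463^1*499^1* 6389^( - 1 )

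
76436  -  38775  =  37661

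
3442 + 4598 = 8040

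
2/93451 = 2/93451 = 0.00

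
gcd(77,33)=11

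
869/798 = 869/798  =  1.09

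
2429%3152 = 2429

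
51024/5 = 51024/5 = 10204.80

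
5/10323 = 5/10323 = 0.00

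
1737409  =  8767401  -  7029992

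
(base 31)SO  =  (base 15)3E7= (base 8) 1574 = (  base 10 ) 892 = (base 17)318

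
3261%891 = 588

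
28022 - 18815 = 9207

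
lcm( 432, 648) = 1296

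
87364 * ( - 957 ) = - 83607348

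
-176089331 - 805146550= - 981235881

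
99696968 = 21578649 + 78118319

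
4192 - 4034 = 158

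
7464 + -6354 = 1110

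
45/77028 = 15/25676 = 0.00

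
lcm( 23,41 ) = 943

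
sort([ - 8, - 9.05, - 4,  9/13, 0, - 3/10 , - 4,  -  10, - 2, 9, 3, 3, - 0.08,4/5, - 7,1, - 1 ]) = [ - 10, - 9.05, - 8, - 7,  -  4, - 4,-2, - 1,-3/10, - 0.08,0,9/13,4/5, 1 , 3,3, 9]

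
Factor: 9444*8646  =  2^3*3^2*11^1*131^1*787^1 =81652824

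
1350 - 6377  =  -5027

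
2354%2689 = 2354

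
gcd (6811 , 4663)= 1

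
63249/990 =21083/330 = 63.89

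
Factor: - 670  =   - 2^1*5^1*67^1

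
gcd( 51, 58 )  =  1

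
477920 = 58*8240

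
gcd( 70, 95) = 5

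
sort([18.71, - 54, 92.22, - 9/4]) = [  -  54, - 9/4, 18.71, 92.22]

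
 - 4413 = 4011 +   -  8424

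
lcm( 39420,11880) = 867240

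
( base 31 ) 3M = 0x73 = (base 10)115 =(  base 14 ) 83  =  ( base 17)6D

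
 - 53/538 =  - 53/538 = -0.10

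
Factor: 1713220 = 2^2*5^1*85661^1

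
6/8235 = 2/2745 = 0.00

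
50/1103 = 50/1103 = 0.05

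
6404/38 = 3202/19 = 168.53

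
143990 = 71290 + 72700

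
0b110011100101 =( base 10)3301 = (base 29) 3QO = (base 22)6i1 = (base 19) 92E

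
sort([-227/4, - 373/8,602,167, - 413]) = [-413,-227/4,  -  373/8, 167, 602]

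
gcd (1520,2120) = 40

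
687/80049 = 229/26683  =  0.01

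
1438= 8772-7334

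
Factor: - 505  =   - 5^1*101^1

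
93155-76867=16288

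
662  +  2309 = 2971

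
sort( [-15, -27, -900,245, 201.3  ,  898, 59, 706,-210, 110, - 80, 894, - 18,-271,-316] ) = [-900, - 316, - 271, - 210, - 80, - 27, - 18, - 15,  59, 110, 201.3, 245 , 706,894, 898 ]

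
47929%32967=14962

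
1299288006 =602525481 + 696762525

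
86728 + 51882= 138610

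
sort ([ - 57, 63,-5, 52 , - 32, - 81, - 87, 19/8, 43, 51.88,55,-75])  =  [ - 87, -81, - 75, - 57, - 32,  -  5, 19/8 , 43,51.88, 52, 55, 63] 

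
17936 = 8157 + 9779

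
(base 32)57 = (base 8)247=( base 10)167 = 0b10100111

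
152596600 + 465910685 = 618507285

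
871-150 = 721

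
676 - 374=302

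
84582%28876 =26830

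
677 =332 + 345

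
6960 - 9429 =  - 2469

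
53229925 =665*80045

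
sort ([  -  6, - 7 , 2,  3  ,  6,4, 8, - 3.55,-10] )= [ - 10, - 7,- 6, - 3.55,2  ,  3, 4,6, 8 ] 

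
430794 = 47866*9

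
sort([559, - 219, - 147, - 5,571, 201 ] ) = [- 219, - 147,  -  5,201,559,571]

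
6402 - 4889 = 1513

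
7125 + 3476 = 10601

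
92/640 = 23/160 = 0.14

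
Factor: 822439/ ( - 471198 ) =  - 2^( - 1 ) * 3^( - 1 )*7^( - 1) * 13^(  -  1 )*953^1 = - 953/546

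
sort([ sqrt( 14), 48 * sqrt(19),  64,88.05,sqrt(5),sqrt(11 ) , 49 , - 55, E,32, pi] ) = [ - 55,  sqrt ( 5 ), E,  pi,sqrt(11 ),sqrt( 14 ), 32, 49, 64,88.05, 48*  sqrt( 19)]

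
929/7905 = 929/7905 = 0.12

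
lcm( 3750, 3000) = 15000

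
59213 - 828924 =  - 769711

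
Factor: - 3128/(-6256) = 1/2 = 2^( - 1 ) 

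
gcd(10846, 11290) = 2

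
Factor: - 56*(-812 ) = 45472 = 2^5*7^2*29^1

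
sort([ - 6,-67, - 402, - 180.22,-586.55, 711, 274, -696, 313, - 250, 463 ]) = [- 696, - 586.55,  -  402, - 250, - 180.22, - 67,  -  6, 274,313 , 463, 711] 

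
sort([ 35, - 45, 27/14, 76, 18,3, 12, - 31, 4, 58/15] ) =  [ - 45 , - 31,27/14,3,  58/15,4, 12,18,35, 76] 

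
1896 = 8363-6467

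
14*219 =3066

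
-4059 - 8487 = - 12546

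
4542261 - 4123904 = 418357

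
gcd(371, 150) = 1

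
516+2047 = 2563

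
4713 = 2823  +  1890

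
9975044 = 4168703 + 5806341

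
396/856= 99/214 = 0.46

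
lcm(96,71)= 6816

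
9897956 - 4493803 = 5404153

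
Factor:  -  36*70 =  - 2520 = - 2^3*3^2*5^1*7^1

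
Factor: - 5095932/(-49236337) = 2^2 * 3^1*397^(  -  1)*124021^( - 1) * 424661^1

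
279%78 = 45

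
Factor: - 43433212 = -2^2*10858303^1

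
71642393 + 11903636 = 83546029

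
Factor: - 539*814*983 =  - 2^1*7^2*11^2*37^1 * 983^1 = - 431287318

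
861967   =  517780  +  344187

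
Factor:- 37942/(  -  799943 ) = 2^1 * 61^1 * 137^(  -  1 ) * 311^1*5839^ (- 1 ) 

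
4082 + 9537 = 13619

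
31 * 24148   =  748588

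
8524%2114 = 68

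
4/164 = 1/41 = 0.02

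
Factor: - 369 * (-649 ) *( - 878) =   -  2^1*3^2*11^1*41^1 * 59^1*439^1 = -210264318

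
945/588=1 + 17/28 = 1.61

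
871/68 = 12  +  55/68 = 12.81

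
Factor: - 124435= - 5^1*41^1*607^1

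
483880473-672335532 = -188455059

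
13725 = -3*(-4575)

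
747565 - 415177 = 332388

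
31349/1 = 31349 = 31349.00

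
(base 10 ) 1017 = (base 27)1ai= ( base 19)2fa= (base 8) 1771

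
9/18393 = 3/6131= 0.00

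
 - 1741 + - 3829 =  - 5570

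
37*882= 32634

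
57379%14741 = 13156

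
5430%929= 785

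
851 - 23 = 828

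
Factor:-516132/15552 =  - 2^(  -  4 )*3^2 * 59^1 = - 531/16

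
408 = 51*8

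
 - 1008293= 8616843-9625136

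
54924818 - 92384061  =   - 37459243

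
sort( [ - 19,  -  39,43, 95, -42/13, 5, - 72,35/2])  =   [ - 72, - 39, -19, - 42/13, 5, 35/2,  43,95]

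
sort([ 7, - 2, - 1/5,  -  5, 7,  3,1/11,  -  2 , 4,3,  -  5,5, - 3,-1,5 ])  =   [-5, - 5  , - 3, - 2,  -  2, - 1, - 1/5, 1/11, 3 , 3, 4,5,  5,7,  7]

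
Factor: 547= 547^1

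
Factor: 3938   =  2^1*11^1*179^1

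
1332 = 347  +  985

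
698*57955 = 40452590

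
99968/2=49984 =49984.00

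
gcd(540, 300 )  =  60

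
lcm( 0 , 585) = 0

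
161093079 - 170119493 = -9026414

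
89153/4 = 89153/4 = 22288.25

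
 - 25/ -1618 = 25/1618=0.02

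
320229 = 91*3519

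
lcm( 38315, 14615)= 1417655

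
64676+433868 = 498544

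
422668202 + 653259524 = 1075927726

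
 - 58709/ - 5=58709/5 = 11741.80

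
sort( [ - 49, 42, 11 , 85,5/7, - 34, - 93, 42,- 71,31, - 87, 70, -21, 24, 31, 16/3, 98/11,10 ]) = [ - 93, - 87,  -  71, - 49, - 34, - 21,  5/7,  16/3, 98/11,10, 11, 24,  31, 31,42, 42, 70, 85 ] 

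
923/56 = 923/56 = 16.48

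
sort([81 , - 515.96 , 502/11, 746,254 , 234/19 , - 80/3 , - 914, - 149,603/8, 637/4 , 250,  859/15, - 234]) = [  -  914,-515.96,- 234,-149,- 80/3,234/19 , 502/11,859/15, 603/8, 81,  637/4, 250,  254,746]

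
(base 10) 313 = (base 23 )DE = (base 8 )471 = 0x139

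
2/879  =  2/879= 0.00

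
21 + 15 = 36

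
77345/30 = 2578 + 1/6  =  2578.17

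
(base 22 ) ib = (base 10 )407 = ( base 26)FH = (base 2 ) 110010111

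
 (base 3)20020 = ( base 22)7E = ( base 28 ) 60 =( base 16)a8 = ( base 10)168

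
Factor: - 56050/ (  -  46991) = 2^1 * 5^2*7^(-3) * 19^1*59^1*137^(-1 ) 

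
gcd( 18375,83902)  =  7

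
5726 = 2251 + 3475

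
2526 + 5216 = 7742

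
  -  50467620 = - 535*94332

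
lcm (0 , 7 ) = 0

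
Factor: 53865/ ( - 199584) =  - 2^( - 5) * 5^1*11^( - 1 )*19^1 = -  95/352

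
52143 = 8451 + 43692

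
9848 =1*9848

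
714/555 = 238/185 = 1.29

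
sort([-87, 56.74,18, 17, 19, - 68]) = [ - 87, - 68,17, 18,19, 56.74 ]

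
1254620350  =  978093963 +276526387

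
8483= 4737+3746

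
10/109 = 10/109   =  0.09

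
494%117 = 26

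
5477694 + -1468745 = 4008949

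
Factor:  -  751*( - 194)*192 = 27973248 = 2^7*3^1*97^1 *751^1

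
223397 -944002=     -  720605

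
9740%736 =172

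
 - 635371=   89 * ( - 7139 ) 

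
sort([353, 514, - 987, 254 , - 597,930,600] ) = [-987, - 597,254, 353, 514,600, 930]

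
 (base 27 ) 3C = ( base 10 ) 93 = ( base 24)3L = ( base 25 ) 3I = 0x5d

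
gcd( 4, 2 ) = 2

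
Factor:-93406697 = -239^1*283^1*1381^1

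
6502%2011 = 469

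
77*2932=225764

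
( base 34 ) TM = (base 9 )1340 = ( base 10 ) 1008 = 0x3F0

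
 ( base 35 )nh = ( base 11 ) 688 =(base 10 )822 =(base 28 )11A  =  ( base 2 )1100110110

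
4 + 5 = 9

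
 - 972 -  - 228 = - 744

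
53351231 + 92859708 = 146210939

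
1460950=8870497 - 7409547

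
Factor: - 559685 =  - 5^1 * 7^1*15991^1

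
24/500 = 6/125 = 0.05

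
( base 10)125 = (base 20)65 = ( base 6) 325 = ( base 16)7D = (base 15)85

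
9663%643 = 18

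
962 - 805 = 157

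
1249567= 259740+989827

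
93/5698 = 93/5698  =  0.02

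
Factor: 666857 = 666857^1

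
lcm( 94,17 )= 1598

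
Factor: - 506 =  - 2^1*11^1*23^1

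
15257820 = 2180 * 6999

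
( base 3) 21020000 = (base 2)1010010010001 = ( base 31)5eq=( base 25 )8AF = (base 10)5265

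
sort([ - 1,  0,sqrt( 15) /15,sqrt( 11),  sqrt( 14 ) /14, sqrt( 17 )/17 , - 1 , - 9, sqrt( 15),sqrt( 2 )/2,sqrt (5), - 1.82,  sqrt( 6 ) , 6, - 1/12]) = [ - 9, - 1.82 , - 1, - 1, - 1/12,0,sqrt( 17) /17, sqrt(15) /15,sqrt ( 14) /14, sqrt( 2)/2,sqrt( 5), sqrt( 6), sqrt( 11), sqrt( 15), 6 ] 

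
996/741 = 332/247 =1.34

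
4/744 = 1/186 = 0.01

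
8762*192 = 1682304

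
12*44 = 528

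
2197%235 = 82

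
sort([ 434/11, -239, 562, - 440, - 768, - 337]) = [- 768, - 440, - 337, - 239,  434/11,562 ]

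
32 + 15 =47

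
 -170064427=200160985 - 370225412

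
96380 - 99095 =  - 2715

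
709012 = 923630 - 214618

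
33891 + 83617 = 117508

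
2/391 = 2/391 = 0.01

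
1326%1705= 1326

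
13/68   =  13/68 = 0.19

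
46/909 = 46/909 = 0.05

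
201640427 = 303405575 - 101765148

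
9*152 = 1368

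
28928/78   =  370  +  34/39  =  370.87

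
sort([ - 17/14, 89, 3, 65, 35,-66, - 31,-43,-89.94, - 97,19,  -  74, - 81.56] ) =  [ - 97,-89.94,-81.56, - 74,- 66, - 43, - 31, - 17/14, 3, 19,35, 65, 89]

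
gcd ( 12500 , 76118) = 2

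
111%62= 49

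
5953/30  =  5953/30=198.43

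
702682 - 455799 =246883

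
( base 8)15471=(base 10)6969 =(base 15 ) 20E9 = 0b1101100111001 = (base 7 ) 26214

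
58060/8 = 7257 + 1/2 = 7257.50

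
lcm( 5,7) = 35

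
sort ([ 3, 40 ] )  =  [ 3, 40 ]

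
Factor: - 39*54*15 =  - 31590  =  - 2^1*3^5*5^1*13^1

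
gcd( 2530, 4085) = 5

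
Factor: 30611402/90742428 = 15305701/45371214 = 2^( - 1 )*3^(  -  2 )*7^( - 1)*360089^(-1) * 15305701^1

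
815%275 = 265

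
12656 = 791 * 16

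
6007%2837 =333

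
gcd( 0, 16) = 16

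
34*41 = 1394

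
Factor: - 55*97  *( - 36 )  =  192060 = 2^2*3^2*5^1*11^1 * 97^1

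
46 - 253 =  - 207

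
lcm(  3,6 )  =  6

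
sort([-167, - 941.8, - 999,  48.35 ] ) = [ - 999, - 941.8, - 167,  48.35 ] 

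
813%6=3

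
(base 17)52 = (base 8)127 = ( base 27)36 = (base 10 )87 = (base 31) 2P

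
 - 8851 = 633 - 9484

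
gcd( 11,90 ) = 1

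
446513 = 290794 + 155719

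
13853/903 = 1979/129= 15.34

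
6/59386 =3/29693 = 0.00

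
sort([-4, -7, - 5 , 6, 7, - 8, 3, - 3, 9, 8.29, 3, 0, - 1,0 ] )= [-8 ,-7,-5, - 4,-3,-1, 0, 0,  3, 3, 6, 7,  8.29, 9] 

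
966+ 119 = 1085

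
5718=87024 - 81306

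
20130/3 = 6710 = 6710.00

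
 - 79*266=- 21014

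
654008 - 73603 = 580405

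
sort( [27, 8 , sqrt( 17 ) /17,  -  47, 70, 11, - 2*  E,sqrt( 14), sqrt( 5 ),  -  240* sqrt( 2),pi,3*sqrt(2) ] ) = [ - 240*sqrt( 2), - 47, - 2*E,sqrt( 17 ) /17, sqrt( 5) , pi, sqrt(14), 3*sqrt( 2),  8, 11, 27,70]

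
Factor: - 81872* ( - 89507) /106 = 3664058552/53 = 2^3*7^1*11^1 * 17^1 * 43^1 * 53^( - 1)*79^1*103^1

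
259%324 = 259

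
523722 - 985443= - 461721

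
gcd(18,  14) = 2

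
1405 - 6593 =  - 5188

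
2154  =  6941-4787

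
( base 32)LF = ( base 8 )1257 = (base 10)687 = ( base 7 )2001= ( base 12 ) 493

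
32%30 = 2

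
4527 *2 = 9054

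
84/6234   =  14/1039 = 0.01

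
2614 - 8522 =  - 5908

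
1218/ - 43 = - 1218/43 = - 28.33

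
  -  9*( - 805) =7245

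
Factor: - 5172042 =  - 2^1*3^1*103^1*8369^1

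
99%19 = 4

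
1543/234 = 6+139/234=6.59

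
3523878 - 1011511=2512367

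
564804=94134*6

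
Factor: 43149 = 3^1*19^1 * 757^1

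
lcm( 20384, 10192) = 20384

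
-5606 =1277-6883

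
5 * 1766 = 8830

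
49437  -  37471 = 11966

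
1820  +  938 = 2758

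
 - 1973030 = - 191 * 10330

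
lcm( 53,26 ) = 1378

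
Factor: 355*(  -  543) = - 3^1*5^1*71^1 * 181^1  =  -192765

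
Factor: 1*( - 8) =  - 8= - 2^3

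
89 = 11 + 78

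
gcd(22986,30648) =7662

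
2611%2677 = 2611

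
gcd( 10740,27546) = 6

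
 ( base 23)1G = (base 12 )33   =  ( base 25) 1e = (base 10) 39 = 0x27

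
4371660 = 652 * 6705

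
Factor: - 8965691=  - 7^1* 137^1*9349^1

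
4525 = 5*905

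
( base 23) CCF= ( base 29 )7pr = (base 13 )3039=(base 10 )6639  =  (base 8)14757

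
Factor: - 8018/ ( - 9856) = 4009/4928 = 2^( - 6 )*7^(- 1 )*11^( - 1)*19^1*211^1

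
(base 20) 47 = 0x57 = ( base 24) 3f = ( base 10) 87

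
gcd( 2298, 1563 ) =3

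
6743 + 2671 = 9414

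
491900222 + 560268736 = 1052168958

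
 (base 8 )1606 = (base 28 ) 146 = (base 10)902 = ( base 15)402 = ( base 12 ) 632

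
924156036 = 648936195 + 275219841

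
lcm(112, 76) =2128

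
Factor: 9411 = 3^1 * 3137^1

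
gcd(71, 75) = 1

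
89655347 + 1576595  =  91231942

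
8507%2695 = 422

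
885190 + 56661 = 941851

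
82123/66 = 1244+19/66 = 1244.29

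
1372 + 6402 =7774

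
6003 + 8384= 14387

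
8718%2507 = 1197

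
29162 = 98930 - 69768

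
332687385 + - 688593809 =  - 355906424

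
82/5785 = 82/5785= 0.01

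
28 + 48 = 76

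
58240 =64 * 910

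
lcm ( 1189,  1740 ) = 71340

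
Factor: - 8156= - 2^2 *2039^1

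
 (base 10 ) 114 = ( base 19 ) 60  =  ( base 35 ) 39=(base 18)66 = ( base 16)72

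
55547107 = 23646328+31900779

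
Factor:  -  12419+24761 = 12342 = 2^1*3^1*11^2*17^1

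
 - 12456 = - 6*2076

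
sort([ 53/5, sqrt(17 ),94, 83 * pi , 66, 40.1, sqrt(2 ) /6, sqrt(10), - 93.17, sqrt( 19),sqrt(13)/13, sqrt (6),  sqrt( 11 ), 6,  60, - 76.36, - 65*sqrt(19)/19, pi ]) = [ - 93.17 , - 76.36, - 65*sqrt (19)/19,sqrt( 2 ) /6,sqrt(13)/13,sqrt( 6 ) , pi , sqrt( 10 ),sqrt(11 ),sqrt(17) , sqrt( 19 ), 6,53/5  ,  40.1, 60, 66,94,  83* pi] 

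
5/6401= 5/6401=0.00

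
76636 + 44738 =121374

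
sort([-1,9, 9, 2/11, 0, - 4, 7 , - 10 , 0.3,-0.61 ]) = [ -10, -4, - 1, - 0.61, 0,2/11, 0.3, 7, 9, 9]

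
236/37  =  236/37  =  6.38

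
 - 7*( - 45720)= 320040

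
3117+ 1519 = 4636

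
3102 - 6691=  - 3589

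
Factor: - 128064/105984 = - 29/24 =-2^( - 3 ) *3^ ( -1) * 29^1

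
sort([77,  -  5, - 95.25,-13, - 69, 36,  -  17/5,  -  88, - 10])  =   [ - 95.25, - 88 , - 69,-13,  -  10, - 5, - 17/5, 36, 77]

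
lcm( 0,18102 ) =0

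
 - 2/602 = - 1 +300/301 = - 0.00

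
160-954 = -794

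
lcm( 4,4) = 4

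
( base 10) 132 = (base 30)4C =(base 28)4K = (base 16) 84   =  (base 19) 6i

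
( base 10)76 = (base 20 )3g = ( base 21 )3D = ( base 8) 114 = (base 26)2O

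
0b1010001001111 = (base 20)cjj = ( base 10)5199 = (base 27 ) 73f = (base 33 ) 4PI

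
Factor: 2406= 2^1 * 3^1*  401^1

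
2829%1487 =1342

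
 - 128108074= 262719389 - 390827463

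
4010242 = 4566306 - 556064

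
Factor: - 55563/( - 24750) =18521/8250= 2^ ( - 1 )*3^( - 1)*5^( - 3)*11^( -1 )*18521^1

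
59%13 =7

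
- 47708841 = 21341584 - 69050425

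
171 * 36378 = 6220638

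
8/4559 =8/4559 = 0.00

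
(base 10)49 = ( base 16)31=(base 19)2b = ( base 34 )1f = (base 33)1G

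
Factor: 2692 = 2^2*673^1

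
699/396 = 1  +  101/132 = 1.77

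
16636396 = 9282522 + 7353874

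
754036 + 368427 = 1122463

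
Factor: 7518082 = 2^1*11^1*13^1*97^1*271^1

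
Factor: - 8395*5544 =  - 46541880 = -2^3*3^2*5^1*7^1*11^1*23^1*73^1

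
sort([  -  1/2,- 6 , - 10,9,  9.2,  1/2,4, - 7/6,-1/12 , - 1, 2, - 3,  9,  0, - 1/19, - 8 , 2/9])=[- 10,-8, - 6, - 3, - 7/6,-1,  -  1/2,  -  1/12, - 1/19, 0,2/9, 1/2,2,  4 , 9,  9,9.2 ]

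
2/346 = 1/173 = 0.01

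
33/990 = 1/30 = 0.03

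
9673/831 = 11 + 532/831 = 11.64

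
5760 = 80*72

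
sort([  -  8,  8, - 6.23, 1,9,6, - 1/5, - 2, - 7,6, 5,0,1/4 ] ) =[-8,  -  7, - 6.23, - 2, - 1/5, 0,1/4, 1, 5,6, 6, 8, 9] 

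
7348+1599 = 8947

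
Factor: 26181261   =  3^2*61^1*103^1 * 463^1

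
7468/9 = 829+ 7/9 = 829.78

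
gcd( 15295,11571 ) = 133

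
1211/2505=1211/2505  =  0.48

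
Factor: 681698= 2^1*340849^1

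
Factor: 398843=23^1 * 17341^1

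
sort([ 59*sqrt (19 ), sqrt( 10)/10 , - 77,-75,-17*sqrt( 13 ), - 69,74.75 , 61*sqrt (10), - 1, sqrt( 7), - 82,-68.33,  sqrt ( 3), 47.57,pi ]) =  [ - 82, - 77, - 75, - 69, - 68.33, - 17*sqrt(13 ), - 1,sqrt(10)/10, sqrt( 3), sqrt(7), pi, 47.57,74.75, 61*sqrt( 10) , 59*sqrt( 19 )]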